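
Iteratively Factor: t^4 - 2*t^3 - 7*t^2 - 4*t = (t)*(t^3 - 2*t^2 - 7*t - 4) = t*(t + 1)*(t^2 - 3*t - 4) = t*(t - 4)*(t + 1)*(t + 1)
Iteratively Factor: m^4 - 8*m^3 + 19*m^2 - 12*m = (m - 4)*(m^3 - 4*m^2 + 3*m) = (m - 4)*(m - 1)*(m^2 - 3*m) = m*(m - 4)*(m - 1)*(m - 3)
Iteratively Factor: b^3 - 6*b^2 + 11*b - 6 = (b - 3)*(b^2 - 3*b + 2) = (b - 3)*(b - 2)*(b - 1)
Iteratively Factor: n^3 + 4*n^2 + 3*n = (n)*(n^2 + 4*n + 3) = n*(n + 1)*(n + 3)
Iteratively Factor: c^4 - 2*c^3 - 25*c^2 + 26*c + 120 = (c + 2)*(c^3 - 4*c^2 - 17*c + 60) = (c - 3)*(c + 2)*(c^2 - c - 20) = (c - 5)*(c - 3)*(c + 2)*(c + 4)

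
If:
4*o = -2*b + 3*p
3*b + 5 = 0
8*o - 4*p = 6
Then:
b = -5/3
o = 7/12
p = -1/3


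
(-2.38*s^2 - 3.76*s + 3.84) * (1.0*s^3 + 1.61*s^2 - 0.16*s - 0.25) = -2.38*s^5 - 7.5918*s^4 - 1.8328*s^3 + 7.379*s^2 + 0.3256*s - 0.96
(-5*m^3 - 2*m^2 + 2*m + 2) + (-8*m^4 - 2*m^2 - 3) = -8*m^4 - 5*m^3 - 4*m^2 + 2*m - 1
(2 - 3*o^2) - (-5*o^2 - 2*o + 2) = 2*o^2 + 2*o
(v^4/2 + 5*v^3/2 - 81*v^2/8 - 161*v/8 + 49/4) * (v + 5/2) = v^5/2 + 15*v^4/4 - 31*v^3/8 - 727*v^2/16 - 609*v/16 + 245/8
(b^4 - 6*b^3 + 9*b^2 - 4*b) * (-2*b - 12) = -2*b^5 + 54*b^3 - 100*b^2 + 48*b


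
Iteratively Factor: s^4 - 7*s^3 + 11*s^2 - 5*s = (s - 5)*(s^3 - 2*s^2 + s) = s*(s - 5)*(s^2 - 2*s + 1) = s*(s - 5)*(s - 1)*(s - 1)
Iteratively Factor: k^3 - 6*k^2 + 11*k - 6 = (k - 3)*(k^2 - 3*k + 2) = (k - 3)*(k - 2)*(k - 1)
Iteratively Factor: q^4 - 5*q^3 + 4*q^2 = (q - 1)*(q^3 - 4*q^2) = q*(q - 1)*(q^2 - 4*q) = q*(q - 4)*(q - 1)*(q)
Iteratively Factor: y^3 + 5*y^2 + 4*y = (y + 1)*(y^2 + 4*y) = y*(y + 1)*(y + 4)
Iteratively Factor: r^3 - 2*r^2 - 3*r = (r - 3)*(r^2 + r) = (r - 3)*(r + 1)*(r)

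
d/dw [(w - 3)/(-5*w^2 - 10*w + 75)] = 1/(5*(w^2 + 10*w + 25))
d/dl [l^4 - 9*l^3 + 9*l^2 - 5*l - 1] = 4*l^3 - 27*l^2 + 18*l - 5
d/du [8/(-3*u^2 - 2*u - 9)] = 16*(3*u + 1)/(3*u^2 + 2*u + 9)^2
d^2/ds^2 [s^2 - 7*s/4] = 2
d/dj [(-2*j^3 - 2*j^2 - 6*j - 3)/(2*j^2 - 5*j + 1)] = (-4*j^4 + 20*j^3 + 16*j^2 + 8*j - 21)/(4*j^4 - 20*j^3 + 29*j^2 - 10*j + 1)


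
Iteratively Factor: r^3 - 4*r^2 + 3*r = (r)*(r^2 - 4*r + 3) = r*(r - 3)*(r - 1)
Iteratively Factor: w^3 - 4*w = (w)*(w^2 - 4) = w*(w + 2)*(w - 2)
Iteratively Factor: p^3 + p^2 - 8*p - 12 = (p - 3)*(p^2 + 4*p + 4) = (p - 3)*(p + 2)*(p + 2)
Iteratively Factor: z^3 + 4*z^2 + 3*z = (z)*(z^2 + 4*z + 3) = z*(z + 3)*(z + 1)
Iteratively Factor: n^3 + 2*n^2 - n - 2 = (n + 2)*(n^2 - 1) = (n - 1)*(n + 2)*(n + 1)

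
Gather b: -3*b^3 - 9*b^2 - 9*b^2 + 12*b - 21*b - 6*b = -3*b^3 - 18*b^2 - 15*b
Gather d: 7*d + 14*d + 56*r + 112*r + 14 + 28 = 21*d + 168*r + 42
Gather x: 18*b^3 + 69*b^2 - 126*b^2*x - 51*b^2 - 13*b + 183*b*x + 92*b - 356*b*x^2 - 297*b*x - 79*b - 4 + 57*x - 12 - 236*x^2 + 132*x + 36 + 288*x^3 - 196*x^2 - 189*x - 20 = 18*b^3 + 18*b^2 + 288*x^3 + x^2*(-356*b - 432) + x*(-126*b^2 - 114*b)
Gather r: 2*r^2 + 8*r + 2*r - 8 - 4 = 2*r^2 + 10*r - 12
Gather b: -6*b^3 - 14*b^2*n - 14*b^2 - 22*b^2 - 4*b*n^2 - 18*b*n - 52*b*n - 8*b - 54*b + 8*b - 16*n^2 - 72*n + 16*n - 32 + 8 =-6*b^3 + b^2*(-14*n - 36) + b*(-4*n^2 - 70*n - 54) - 16*n^2 - 56*n - 24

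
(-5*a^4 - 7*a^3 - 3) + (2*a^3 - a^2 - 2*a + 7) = -5*a^4 - 5*a^3 - a^2 - 2*a + 4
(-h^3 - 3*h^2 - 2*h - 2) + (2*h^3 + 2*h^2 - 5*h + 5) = h^3 - h^2 - 7*h + 3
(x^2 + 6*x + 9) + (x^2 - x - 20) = 2*x^2 + 5*x - 11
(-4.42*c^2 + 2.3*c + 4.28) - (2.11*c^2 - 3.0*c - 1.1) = -6.53*c^2 + 5.3*c + 5.38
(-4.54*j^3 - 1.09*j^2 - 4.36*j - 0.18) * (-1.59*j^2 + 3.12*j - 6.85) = 7.2186*j^5 - 12.4317*j^4 + 34.6306*j^3 - 5.8505*j^2 + 29.3044*j + 1.233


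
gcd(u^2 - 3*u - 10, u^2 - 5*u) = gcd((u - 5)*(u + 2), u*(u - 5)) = u - 5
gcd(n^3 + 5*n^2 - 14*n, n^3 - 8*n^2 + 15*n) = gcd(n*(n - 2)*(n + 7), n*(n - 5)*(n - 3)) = n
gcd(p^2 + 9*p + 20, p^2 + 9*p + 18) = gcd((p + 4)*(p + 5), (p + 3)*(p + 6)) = 1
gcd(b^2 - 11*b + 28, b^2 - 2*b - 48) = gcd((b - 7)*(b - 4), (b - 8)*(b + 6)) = 1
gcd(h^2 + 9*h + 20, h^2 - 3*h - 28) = h + 4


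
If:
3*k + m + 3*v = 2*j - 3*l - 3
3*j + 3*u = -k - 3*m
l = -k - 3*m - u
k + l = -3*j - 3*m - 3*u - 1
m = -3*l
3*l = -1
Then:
No Solution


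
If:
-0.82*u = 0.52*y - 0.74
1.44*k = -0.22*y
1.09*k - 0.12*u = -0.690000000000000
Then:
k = -0.98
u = -3.18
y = 6.43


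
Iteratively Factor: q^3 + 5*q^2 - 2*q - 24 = (q + 4)*(q^2 + q - 6) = (q - 2)*(q + 4)*(q + 3)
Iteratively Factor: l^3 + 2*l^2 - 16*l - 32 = (l + 4)*(l^2 - 2*l - 8) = (l + 2)*(l + 4)*(l - 4)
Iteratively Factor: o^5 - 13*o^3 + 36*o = (o - 3)*(o^4 + 3*o^3 - 4*o^2 - 12*o) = (o - 3)*(o - 2)*(o^3 + 5*o^2 + 6*o) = (o - 3)*(o - 2)*(o + 3)*(o^2 + 2*o) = (o - 3)*(o - 2)*(o + 2)*(o + 3)*(o)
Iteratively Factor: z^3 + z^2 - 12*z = (z - 3)*(z^2 + 4*z) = z*(z - 3)*(z + 4)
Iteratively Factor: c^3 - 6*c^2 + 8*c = (c)*(c^2 - 6*c + 8) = c*(c - 4)*(c - 2)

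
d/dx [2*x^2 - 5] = 4*x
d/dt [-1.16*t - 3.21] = -1.16000000000000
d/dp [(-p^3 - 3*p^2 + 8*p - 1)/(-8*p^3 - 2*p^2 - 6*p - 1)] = (-22*p^4 + 140*p^3 + 13*p^2 + 2*p - 14)/(64*p^6 + 32*p^5 + 100*p^4 + 40*p^3 + 40*p^2 + 12*p + 1)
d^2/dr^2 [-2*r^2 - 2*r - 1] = -4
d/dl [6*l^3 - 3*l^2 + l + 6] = 18*l^2 - 6*l + 1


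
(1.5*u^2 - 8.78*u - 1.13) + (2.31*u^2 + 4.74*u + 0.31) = 3.81*u^2 - 4.04*u - 0.82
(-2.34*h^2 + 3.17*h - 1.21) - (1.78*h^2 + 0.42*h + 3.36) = -4.12*h^2 + 2.75*h - 4.57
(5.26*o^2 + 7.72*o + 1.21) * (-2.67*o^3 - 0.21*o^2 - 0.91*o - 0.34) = -14.0442*o^5 - 21.717*o^4 - 9.6385*o^3 - 9.0677*o^2 - 3.7259*o - 0.4114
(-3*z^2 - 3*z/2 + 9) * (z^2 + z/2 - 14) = -3*z^4 - 3*z^3 + 201*z^2/4 + 51*z/2 - 126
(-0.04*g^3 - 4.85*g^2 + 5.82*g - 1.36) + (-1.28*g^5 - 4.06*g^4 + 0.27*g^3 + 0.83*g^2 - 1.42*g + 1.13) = -1.28*g^5 - 4.06*g^4 + 0.23*g^3 - 4.02*g^2 + 4.4*g - 0.23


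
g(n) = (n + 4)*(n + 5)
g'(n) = 2*n + 9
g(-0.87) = 12.93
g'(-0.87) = 7.26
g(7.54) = 144.71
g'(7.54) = 24.08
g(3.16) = 58.43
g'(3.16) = 15.32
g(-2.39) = 4.20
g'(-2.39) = 4.22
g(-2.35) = 4.37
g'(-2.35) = 4.30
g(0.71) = 26.89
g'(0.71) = 10.42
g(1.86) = 40.20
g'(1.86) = 12.72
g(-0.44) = 16.23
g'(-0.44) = 8.12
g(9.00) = 182.00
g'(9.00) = 27.00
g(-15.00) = 110.00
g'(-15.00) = -21.00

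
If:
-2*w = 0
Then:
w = 0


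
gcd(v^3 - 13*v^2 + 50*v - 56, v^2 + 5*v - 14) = v - 2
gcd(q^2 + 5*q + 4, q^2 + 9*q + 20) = q + 4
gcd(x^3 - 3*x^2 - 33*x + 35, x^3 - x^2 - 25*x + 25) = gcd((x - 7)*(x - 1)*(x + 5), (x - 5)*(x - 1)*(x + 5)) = x^2 + 4*x - 5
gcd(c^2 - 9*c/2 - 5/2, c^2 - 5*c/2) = 1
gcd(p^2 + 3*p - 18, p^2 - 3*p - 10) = 1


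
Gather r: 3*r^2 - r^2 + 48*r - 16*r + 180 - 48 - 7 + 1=2*r^2 + 32*r + 126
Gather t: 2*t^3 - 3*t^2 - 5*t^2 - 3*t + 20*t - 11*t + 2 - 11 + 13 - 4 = 2*t^3 - 8*t^2 + 6*t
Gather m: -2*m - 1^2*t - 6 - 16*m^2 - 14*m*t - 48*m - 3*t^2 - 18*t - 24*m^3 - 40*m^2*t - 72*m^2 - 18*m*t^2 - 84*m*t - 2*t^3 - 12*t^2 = -24*m^3 + m^2*(-40*t - 88) + m*(-18*t^2 - 98*t - 50) - 2*t^3 - 15*t^2 - 19*t - 6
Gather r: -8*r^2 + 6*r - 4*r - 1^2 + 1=-8*r^2 + 2*r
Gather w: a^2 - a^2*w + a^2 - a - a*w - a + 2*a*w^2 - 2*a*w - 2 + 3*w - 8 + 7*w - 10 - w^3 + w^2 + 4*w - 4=2*a^2 - 2*a - w^3 + w^2*(2*a + 1) + w*(-a^2 - 3*a + 14) - 24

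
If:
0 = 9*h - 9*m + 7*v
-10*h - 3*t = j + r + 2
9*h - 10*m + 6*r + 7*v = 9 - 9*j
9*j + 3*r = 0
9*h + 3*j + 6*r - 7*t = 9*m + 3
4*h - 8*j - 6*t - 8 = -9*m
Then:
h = -7424/13437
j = -14197/13437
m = 760/1493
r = 14197/4479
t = 2108/4479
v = 14264/10451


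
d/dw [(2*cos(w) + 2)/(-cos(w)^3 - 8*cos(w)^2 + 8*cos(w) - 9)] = (-35*cos(w) - 11*cos(2*w) - cos(3*w) + 23)*sin(w)/((cos(w) + 9)^2*(sin(w)^2 + cos(w) - 2)^2)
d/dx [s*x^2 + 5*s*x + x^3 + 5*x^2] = 2*s*x + 5*s + 3*x^2 + 10*x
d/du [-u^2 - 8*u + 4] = -2*u - 8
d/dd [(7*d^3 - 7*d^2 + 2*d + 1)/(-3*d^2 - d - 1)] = (-21*d^4 - 14*d^3 - 8*d^2 + 20*d - 1)/(9*d^4 + 6*d^3 + 7*d^2 + 2*d + 1)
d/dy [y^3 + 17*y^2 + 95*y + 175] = 3*y^2 + 34*y + 95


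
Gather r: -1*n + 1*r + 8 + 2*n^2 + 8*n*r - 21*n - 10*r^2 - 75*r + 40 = 2*n^2 - 22*n - 10*r^2 + r*(8*n - 74) + 48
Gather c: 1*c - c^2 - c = -c^2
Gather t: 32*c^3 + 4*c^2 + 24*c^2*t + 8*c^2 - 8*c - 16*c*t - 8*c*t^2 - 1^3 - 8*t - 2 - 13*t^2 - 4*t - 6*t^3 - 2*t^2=32*c^3 + 12*c^2 - 8*c - 6*t^3 + t^2*(-8*c - 15) + t*(24*c^2 - 16*c - 12) - 3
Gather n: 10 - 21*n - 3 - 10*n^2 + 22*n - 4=-10*n^2 + n + 3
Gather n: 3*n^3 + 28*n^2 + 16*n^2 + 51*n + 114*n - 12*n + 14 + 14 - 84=3*n^3 + 44*n^2 + 153*n - 56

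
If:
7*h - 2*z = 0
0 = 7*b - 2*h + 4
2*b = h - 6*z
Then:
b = -5/9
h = 1/18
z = 7/36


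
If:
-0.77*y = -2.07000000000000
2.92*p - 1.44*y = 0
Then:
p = 1.33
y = 2.69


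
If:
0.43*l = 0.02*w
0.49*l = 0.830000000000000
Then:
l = 1.69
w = 36.42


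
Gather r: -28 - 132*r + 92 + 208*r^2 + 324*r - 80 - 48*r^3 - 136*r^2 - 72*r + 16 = -48*r^3 + 72*r^2 + 120*r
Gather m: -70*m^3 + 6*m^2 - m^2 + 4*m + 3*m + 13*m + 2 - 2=-70*m^3 + 5*m^2 + 20*m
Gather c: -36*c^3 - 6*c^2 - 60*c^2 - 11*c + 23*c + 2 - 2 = -36*c^3 - 66*c^2 + 12*c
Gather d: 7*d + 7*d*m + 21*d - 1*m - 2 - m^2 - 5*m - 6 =d*(7*m + 28) - m^2 - 6*m - 8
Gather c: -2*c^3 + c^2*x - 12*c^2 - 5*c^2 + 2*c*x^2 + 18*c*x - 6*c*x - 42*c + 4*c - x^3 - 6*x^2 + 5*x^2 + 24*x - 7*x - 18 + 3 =-2*c^3 + c^2*(x - 17) + c*(2*x^2 + 12*x - 38) - x^3 - x^2 + 17*x - 15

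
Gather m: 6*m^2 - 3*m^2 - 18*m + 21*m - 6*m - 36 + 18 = 3*m^2 - 3*m - 18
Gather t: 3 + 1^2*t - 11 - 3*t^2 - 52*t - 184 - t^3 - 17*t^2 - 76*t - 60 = -t^3 - 20*t^2 - 127*t - 252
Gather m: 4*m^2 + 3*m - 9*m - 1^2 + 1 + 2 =4*m^2 - 6*m + 2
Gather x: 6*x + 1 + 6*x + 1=12*x + 2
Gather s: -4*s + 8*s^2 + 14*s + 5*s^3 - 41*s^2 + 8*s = 5*s^3 - 33*s^2 + 18*s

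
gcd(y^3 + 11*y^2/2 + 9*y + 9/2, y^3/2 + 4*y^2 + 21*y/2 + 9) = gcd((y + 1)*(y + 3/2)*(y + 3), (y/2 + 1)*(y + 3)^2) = y + 3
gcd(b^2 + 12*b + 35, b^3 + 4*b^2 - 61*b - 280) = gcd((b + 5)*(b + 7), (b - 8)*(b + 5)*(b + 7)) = b^2 + 12*b + 35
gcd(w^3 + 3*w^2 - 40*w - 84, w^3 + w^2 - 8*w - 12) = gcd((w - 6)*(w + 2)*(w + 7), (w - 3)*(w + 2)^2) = w + 2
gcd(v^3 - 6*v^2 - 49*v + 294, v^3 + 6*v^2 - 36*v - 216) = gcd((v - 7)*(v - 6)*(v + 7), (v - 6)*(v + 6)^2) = v - 6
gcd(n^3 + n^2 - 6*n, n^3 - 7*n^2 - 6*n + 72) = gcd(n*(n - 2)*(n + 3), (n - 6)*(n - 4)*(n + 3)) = n + 3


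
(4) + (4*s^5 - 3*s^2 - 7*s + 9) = 4*s^5 - 3*s^2 - 7*s + 13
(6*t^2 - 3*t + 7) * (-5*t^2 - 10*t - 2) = -30*t^4 - 45*t^3 - 17*t^2 - 64*t - 14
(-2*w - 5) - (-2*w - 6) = 1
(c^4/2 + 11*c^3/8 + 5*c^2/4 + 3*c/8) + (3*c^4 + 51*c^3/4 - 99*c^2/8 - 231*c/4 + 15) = 7*c^4/2 + 113*c^3/8 - 89*c^2/8 - 459*c/8 + 15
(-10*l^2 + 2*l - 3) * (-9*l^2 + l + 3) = 90*l^4 - 28*l^3 - l^2 + 3*l - 9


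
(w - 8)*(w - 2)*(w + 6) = w^3 - 4*w^2 - 44*w + 96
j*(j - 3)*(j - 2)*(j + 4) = j^4 - j^3 - 14*j^2 + 24*j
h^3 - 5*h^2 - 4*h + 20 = (h - 5)*(h - 2)*(h + 2)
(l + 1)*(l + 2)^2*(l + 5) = l^4 + 10*l^3 + 33*l^2 + 44*l + 20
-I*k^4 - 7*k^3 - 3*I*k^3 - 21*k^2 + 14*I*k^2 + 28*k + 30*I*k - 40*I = (k + 4)*(k - 5*I)*(k - 2*I)*(-I*k + I)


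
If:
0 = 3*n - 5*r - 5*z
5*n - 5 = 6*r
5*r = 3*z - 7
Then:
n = -5/73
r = -65/73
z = 62/73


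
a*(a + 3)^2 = a^3 + 6*a^2 + 9*a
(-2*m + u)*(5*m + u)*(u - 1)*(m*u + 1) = -10*m^3*u^2 + 10*m^3*u + 3*m^2*u^3 - 3*m^2*u^2 - 10*m^2*u + 10*m^2 + m*u^4 - m*u^3 + 3*m*u^2 - 3*m*u + u^3 - u^2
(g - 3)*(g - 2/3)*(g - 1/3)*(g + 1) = g^4 - 3*g^3 - 7*g^2/9 + 23*g/9 - 2/3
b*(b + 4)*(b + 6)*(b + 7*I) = b^4 + 10*b^3 + 7*I*b^3 + 24*b^2 + 70*I*b^2 + 168*I*b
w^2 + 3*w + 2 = (w + 1)*(w + 2)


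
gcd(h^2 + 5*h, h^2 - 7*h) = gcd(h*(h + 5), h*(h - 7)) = h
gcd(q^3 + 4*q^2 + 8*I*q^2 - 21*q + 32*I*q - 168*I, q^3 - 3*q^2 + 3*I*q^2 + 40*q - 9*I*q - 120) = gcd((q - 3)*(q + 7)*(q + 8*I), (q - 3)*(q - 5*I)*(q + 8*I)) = q^2 + q*(-3 + 8*I) - 24*I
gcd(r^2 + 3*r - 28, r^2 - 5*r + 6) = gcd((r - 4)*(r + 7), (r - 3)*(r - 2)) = 1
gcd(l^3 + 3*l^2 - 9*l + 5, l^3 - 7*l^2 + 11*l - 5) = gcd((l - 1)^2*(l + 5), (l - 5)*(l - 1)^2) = l^2 - 2*l + 1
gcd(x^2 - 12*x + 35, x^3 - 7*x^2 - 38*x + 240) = x - 5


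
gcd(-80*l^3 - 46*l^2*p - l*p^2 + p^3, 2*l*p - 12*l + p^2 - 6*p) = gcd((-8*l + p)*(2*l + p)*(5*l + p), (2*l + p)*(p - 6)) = 2*l + p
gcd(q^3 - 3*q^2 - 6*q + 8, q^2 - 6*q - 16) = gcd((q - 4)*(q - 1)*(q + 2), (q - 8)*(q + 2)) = q + 2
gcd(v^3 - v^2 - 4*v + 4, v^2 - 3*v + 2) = v^2 - 3*v + 2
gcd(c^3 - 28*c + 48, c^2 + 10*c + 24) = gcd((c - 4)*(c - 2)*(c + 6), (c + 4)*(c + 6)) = c + 6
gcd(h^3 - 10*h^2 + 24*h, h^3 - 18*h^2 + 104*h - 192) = h^2 - 10*h + 24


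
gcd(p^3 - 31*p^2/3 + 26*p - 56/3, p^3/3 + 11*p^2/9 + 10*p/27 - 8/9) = 1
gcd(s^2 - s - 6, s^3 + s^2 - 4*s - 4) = s + 2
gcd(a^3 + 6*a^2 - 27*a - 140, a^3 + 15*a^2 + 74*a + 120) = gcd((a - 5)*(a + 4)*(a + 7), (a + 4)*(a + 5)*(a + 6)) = a + 4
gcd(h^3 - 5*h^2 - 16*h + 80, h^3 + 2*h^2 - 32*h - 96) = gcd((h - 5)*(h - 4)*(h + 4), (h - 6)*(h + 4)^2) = h + 4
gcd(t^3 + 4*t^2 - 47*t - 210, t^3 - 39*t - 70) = t^2 - 2*t - 35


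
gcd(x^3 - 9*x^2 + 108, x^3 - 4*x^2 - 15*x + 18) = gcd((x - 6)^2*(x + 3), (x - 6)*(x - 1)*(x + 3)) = x^2 - 3*x - 18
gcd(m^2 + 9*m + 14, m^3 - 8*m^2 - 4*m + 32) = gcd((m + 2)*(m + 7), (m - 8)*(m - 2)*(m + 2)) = m + 2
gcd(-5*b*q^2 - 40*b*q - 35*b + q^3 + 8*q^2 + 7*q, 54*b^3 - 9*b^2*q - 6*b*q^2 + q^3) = 1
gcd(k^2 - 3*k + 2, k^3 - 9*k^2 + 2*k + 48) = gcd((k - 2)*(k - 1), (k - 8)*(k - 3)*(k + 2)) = 1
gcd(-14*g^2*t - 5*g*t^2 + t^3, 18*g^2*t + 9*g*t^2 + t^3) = t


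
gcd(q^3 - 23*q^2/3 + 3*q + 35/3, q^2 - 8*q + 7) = q - 7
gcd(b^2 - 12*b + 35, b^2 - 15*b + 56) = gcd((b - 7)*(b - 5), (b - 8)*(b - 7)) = b - 7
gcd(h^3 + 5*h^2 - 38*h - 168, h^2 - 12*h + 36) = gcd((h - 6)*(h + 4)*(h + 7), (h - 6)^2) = h - 6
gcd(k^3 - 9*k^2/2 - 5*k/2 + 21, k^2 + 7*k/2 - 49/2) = k - 7/2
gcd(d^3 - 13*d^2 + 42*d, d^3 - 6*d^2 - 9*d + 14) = d - 7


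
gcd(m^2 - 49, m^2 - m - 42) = m - 7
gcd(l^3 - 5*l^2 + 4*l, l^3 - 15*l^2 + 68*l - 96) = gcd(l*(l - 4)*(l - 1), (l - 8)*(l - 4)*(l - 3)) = l - 4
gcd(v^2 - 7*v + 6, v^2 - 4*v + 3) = v - 1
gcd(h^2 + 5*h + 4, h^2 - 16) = h + 4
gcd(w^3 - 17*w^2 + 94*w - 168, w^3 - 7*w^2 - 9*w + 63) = w - 7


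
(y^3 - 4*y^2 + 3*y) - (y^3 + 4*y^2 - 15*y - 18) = -8*y^2 + 18*y + 18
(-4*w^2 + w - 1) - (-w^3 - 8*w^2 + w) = w^3 + 4*w^2 - 1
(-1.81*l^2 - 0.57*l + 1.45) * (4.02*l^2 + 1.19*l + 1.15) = -7.2762*l^4 - 4.4453*l^3 + 3.0692*l^2 + 1.07*l + 1.6675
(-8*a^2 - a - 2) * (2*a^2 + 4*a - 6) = -16*a^4 - 34*a^3 + 40*a^2 - 2*a + 12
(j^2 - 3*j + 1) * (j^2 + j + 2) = j^4 - 2*j^3 - 5*j + 2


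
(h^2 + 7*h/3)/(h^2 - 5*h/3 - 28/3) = h/(h - 4)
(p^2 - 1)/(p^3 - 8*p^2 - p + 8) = 1/(p - 8)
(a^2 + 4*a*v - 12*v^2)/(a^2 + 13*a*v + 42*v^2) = (a - 2*v)/(a + 7*v)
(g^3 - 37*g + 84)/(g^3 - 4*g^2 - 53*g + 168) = (g - 4)/(g - 8)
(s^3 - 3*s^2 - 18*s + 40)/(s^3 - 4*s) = (s^2 - s - 20)/(s*(s + 2))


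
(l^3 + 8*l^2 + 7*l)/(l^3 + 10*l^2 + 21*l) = (l + 1)/(l + 3)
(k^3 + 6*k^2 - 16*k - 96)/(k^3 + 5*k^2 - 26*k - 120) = (k - 4)/(k - 5)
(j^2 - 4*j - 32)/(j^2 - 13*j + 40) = (j + 4)/(j - 5)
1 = 1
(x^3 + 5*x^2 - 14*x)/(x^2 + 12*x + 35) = x*(x - 2)/(x + 5)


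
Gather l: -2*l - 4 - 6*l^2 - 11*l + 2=-6*l^2 - 13*l - 2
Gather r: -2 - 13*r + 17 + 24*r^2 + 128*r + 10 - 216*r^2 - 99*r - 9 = -192*r^2 + 16*r + 16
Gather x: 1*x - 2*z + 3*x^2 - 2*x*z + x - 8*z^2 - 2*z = 3*x^2 + x*(2 - 2*z) - 8*z^2 - 4*z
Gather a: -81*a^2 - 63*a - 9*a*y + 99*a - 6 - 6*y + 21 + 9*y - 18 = -81*a^2 + a*(36 - 9*y) + 3*y - 3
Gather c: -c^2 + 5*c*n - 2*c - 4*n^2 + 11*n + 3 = -c^2 + c*(5*n - 2) - 4*n^2 + 11*n + 3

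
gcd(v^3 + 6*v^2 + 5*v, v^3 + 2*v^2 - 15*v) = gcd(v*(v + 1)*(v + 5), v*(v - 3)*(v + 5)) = v^2 + 5*v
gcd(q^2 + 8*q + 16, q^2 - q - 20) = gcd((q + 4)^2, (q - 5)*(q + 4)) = q + 4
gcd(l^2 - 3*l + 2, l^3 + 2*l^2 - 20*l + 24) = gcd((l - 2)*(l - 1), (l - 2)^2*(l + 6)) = l - 2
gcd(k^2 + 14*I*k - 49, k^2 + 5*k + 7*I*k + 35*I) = k + 7*I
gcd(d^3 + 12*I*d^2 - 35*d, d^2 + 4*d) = d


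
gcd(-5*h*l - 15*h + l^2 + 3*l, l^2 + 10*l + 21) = l + 3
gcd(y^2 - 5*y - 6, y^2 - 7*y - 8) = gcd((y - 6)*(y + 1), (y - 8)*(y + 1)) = y + 1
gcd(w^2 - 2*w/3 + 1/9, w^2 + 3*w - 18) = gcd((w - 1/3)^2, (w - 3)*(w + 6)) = 1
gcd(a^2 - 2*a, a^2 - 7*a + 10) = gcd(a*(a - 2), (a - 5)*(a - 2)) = a - 2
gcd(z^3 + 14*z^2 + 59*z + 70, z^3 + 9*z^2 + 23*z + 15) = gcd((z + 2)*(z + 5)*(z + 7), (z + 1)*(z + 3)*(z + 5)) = z + 5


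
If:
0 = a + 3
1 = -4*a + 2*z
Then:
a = -3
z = -11/2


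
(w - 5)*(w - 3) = w^2 - 8*w + 15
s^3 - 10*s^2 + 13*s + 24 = (s - 8)*(s - 3)*(s + 1)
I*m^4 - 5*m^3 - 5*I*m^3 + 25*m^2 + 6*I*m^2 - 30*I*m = m*(m - 5)*(m + 6*I)*(I*m + 1)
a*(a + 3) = a^2 + 3*a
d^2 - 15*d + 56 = (d - 8)*(d - 7)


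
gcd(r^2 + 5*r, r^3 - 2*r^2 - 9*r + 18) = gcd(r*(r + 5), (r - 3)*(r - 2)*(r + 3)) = 1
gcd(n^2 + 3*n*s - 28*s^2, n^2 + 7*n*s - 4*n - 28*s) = n + 7*s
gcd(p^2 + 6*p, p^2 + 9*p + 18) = p + 6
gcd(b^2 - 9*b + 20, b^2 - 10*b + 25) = b - 5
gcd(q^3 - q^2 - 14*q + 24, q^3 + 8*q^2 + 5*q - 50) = q - 2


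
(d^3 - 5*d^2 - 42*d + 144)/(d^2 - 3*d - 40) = (d^2 + 3*d - 18)/(d + 5)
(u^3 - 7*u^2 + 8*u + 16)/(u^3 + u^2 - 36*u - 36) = (u^2 - 8*u + 16)/(u^2 - 36)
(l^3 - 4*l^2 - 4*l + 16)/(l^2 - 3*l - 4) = (l^2 - 4)/(l + 1)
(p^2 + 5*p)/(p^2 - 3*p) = (p + 5)/(p - 3)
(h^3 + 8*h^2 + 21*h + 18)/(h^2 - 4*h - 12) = (h^2 + 6*h + 9)/(h - 6)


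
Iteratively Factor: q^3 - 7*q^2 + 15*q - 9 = (q - 3)*(q^2 - 4*q + 3) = (q - 3)*(q - 1)*(q - 3)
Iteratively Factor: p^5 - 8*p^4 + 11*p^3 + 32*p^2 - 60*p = (p + 2)*(p^4 - 10*p^3 + 31*p^2 - 30*p) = (p - 3)*(p + 2)*(p^3 - 7*p^2 + 10*p) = p*(p - 3)*(p + 2)*(p^2 - 7*p + 10) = p*(p - 3)*(p - 2)*(p + 2)*(p - 5)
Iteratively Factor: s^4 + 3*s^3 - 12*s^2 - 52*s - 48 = (s + 3)*(s^3 - 12*s - 16) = (s + 2)*(s + 3)*(s^2 - 2*s - 8) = (s - 4)*(s + 2)*(s + 3)*(s + 2)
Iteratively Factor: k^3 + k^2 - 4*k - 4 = (k + 1)*(k^2 - 4) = (k + 1)*(k + 2)*(k - 2)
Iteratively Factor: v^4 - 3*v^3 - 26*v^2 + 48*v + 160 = (v + 2)*(v^3 - 5*v^2 - 16*v + 80) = (v - 5)*(v + 2)*(v^2 - 16) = (v - 5)*(v + 2)*(v + 4)*(v - 4)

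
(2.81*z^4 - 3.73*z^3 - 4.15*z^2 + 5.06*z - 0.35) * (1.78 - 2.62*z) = -7.3622*z^5 + 14.7744*z^4 + 4.2336*z^3 - 20.6442*z^2 + 9.9238*z - 0.623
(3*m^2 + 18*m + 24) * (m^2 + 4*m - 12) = 3*m^4 + 30*m^3 + 60*m^2 - 120*m - 288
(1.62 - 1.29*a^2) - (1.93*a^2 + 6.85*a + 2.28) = -3.22*a^2 - 6.85*a - 0.66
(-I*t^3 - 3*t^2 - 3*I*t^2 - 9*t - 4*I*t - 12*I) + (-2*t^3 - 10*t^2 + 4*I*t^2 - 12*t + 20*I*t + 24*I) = -2*t^3 - I*t^3 - 13*t^2 + I*t^2 - 21*t + 16*I*t + 12*I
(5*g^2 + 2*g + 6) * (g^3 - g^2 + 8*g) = 5*g^5 - 3*g^4 + 44*g^3 + 10*g^2 + 48*g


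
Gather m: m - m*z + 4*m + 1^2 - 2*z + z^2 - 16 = m*(5 - z) + z^2 - 2*z - 15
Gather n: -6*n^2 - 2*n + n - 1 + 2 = -6*n^2 - n + 1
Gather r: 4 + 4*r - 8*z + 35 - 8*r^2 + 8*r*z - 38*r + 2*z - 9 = -8*r^2 + r*(8*z - 34) - 6*z + 30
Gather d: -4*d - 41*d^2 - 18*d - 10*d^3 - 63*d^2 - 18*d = -10*d^3 - 104*d^2 - 40*d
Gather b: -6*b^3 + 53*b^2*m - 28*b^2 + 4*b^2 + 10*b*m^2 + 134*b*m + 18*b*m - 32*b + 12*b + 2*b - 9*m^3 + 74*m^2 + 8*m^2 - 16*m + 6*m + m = -6*b^3 + b^2*(53*m - 24) + b*(10*m^2 + 152*m - 18) - 9*m^3 + 82*m^2 - 9*m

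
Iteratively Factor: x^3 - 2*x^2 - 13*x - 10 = (x - 5)*(x^2 + 3*x + 2) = (x - 5)*(x + 1)*(x + 2)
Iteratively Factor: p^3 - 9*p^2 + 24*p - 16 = (p - 4)*(p^2 - 5*p + 4) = (p - 4)*(p - 1)*(p - 4)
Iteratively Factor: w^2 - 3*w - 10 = (w + 2)*(w - 5)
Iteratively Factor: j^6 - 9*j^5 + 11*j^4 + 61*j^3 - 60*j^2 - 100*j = (j - 2)*(j^5 - 7*j^4 - 3*j^3 + 55*j^2 + 50*j) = (j - 2)*(j + 1)*(j^4 - 8*j^3 + 5*j^2 + 50*j) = (j - 5)*(j - 2)*(j + 1)*(j^3 - 3*j^2 - 10*j) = (j - 5)^2*(j - 2)*(j + 1)*(j^2 + 2*j) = (j - 5)^2*(j - 2)*(j + 1)*(j + 2)*(j)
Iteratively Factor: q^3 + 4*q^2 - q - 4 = (q + 4)*(q^2 - 1) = (q - 1)*(q + 4)*(q + 1)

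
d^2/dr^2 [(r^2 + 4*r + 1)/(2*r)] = r^(-3)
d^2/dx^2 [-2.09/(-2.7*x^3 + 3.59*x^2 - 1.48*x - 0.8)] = ((15.0062 - 33.858*x)*(2.7*x^3 - 3.59*x^2 + 1.48*x + 0.8) + 2.09*(8.1*x^2 - 7.18*x + 1.48)*(16.2*x^2 - 14.36*x + 2.96))/(2.7*x^3 - 3.59*x^2 + 1.48*x + 0.8)^3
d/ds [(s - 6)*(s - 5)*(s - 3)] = 3*s^2 - 28*s + 63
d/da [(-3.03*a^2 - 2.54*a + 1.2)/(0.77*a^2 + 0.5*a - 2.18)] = (0.4408*a^2 + 11.3628*a + 4.9372)/(0.5929*a^4 + 0.77*a^3 - 3.1072*a^2 - 2.18*a + 4.7524)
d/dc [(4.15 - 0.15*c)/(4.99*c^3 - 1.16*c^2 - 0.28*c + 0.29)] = (1.497*c^3 - 62.2995*c^2 + 9.628*c + 1.1185)/(24.9001*c^6 - 11.5768*c^5 - 1.4488*c^4 + 3.5438*c^3 - 0.5944*c^2 - 0.1624*c + 0.0841)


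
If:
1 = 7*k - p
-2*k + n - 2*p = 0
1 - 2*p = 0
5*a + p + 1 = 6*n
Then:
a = 99/70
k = 3/14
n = 10/7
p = 1/2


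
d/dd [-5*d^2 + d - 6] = 1 - 10*d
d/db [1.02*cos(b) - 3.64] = -1.02*sin(b)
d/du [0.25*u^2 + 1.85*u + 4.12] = 0.5*u + 1.85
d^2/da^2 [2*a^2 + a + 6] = 4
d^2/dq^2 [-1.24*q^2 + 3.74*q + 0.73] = -2.48000000000000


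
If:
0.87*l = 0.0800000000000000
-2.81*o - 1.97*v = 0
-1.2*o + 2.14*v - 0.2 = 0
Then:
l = 0.09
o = -0.05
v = 0.07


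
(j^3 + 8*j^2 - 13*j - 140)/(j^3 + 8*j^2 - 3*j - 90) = (j^2 + 3*j - 28)/(j^2 + 3*j - 18)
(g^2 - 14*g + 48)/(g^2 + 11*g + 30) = (g^2 - 14*g + 48)/(g^2 + 11*g + 30)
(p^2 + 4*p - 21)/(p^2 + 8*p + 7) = (p - 3)/(p + 1)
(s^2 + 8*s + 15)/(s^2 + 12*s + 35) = (s + 3)/(s + 7)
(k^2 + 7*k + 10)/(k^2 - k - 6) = (k + 5)/(k - 3)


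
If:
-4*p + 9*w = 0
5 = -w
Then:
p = -45/4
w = -5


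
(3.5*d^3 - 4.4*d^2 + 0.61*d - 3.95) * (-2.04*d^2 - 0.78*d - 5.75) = -7.14*d^5 + 6.246*d^4 - 17.9374*d^3 + 32.8822*d^2 - 0.426499999999999*d + 22.7125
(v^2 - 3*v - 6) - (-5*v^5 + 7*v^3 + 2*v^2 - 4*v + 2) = 5*v^5 - 7*v^3 - v^2 + v - 8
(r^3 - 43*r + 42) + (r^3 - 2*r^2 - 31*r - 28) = 2*r^3 - 2*r^2 - 74*r + 14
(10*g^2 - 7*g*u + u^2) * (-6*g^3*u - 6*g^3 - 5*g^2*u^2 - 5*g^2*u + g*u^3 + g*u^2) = -60*g^5*u - 60*g^5 - 8*g^4*u^2 - 8*g^4*u + 39*g^3*u^3 + 39*g^3*u^2 - 12*g^2*u^4 - 12*g^2*u^3 + g*u^5 + g*u^4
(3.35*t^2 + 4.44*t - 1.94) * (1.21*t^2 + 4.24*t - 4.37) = 4.0535*t^4 + 19.5764*t^3 + 1.8387*t^2 - 27.6284*t + 8.4778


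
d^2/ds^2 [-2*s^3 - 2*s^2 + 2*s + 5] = -12*s - 4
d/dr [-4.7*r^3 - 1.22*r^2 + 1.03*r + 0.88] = -14.1*r^2 - 2.44*r + 1.03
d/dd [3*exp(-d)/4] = -3*exp(-d)/4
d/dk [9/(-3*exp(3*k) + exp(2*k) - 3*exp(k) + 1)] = (81*exp(2*k) - 18*exp(k) + 27)*exp(k)/(3*exp(3*k) - exp(2*k) + 3*exp(k) - 1)^2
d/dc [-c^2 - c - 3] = -2*c - 1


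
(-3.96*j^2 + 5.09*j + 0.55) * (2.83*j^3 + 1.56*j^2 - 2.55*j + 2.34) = -11.2068*j^5 + 8.2271*j^4 + 19.5949*j^3 - 21.3879*j^2 + 10.5081*j + 1.287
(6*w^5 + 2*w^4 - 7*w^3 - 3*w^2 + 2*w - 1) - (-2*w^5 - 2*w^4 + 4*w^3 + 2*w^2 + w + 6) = 8*w^5 + 4*w^4 - 11*w^3 - 5*w^2 + w - 7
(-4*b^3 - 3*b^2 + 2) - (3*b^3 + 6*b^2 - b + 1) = -7*b^3 - 9*b^2 + b + 1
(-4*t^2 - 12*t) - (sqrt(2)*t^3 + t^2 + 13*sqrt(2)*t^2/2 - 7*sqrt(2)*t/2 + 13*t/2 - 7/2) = -sqrt(2)*t^3 - 13*sqrt(2)*t^2/2 - 5*t^2 - 37*t/2 + 7*sqrt(2)*t/2 + 7/2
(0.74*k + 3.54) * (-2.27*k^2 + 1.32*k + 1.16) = -1.6798*k^3 - 7.059*k^2 + 5.5312*k + 4.1064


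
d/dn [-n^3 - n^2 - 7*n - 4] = -3*n^2 - 2*n - 7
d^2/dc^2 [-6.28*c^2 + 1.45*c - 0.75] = -12.5600000000000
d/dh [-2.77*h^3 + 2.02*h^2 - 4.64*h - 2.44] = -8.31*h^2 + 4.04*h - 4.64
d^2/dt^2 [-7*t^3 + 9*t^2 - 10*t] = 18 - 42*t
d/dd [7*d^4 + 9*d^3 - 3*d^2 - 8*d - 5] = 28*d^3 + 27*d^2 - 6*d - 8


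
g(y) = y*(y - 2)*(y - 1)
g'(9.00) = 191.00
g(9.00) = 504.00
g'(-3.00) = 47.00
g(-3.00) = -60.00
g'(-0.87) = 9.49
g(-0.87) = -4.67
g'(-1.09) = 12.10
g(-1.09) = -7.04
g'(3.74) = 21.52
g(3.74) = 17.83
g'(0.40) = 0.08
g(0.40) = 0.38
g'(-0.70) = 7.67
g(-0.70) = -3.21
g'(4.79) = 42.09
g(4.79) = 50.65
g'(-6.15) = 152.37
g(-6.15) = -358.38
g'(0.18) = 1.02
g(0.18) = 0.27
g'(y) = y*(y - 2) + y*(y - 1) + (y - 2)*(y - 1) = 3*y^2 - 6*y + 2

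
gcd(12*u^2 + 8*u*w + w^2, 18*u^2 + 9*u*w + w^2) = 6*u + w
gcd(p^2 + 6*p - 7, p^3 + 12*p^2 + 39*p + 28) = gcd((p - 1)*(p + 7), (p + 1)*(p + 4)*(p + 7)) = p + 7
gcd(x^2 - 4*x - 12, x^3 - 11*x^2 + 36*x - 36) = x - 6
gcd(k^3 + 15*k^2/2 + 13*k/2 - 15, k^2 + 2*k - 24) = k + 6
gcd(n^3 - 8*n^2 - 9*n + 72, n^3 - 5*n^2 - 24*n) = n^2 - 5*n - 24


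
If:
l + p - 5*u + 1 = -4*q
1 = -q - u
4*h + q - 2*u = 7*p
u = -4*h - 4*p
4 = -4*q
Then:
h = 1/11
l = 34/11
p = -1/11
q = -1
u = 0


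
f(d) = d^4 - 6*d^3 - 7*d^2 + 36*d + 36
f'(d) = 4*d^3 - 18*d^2 - 14*d + 36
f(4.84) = -85.26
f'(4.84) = 0.10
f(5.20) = -78.57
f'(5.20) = 38.91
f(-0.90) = 2.96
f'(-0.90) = 31.10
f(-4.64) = 781.16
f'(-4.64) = -686.16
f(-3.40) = 202.14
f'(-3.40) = -281.70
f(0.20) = 42.87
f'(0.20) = 32.51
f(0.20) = 42.87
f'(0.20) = 32.51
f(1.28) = 60.71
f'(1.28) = -3.02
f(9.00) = 1980.00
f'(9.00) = 1368.00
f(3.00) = 0.00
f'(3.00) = -60.00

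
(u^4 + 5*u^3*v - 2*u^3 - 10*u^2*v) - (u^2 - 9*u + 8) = u^4 + 5*u^3*v - 2*u^3 - 10*u^2*v - u^2 + 9*u - 8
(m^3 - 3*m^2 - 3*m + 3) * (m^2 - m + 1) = m^5 - 4*m^4 + m^3 + 3*m^2 - 6*m + 3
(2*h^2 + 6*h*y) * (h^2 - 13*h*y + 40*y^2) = 2*h^4 - 20*h^3*y + 2*h^2*y^2 + 240*h*y^3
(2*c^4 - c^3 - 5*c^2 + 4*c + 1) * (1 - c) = -2*c^5 + 3*c^4 + 4*c^3 - 9*c^2 + 3*c + 1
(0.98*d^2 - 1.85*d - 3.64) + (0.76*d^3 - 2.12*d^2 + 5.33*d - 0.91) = 0.76*d^3 - 1.14*d^2 + 3.48*d - 4.55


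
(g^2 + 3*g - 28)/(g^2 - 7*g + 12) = (g + 7)/(g - 3)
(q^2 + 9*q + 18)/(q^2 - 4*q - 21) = (q + 6)/(q - 7)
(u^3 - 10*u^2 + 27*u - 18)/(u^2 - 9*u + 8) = (u^2 - 9*u + 18)/(u - 8)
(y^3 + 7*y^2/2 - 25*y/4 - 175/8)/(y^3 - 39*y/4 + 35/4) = (y + 5/2)/(y - 1)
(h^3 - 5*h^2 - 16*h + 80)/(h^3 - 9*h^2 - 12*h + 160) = (h - 4)/(h - 8)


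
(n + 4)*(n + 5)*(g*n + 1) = g*n^3 + 9*g*n^2 + 20*g*n + n^2 + 9*n + 20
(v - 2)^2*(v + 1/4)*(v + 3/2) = v^4 - 9*v^3/4 - 21*v^2/8 + 11*v/2 + 3/2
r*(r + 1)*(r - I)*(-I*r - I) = -I*r^4 - r^3 - 2*I*r^3 - 2*r^2 - I*r^2 - r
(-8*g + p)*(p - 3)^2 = -8*g*p^2 + 48*g*p - 72*g + p^3 - 6*p^2 + 9*p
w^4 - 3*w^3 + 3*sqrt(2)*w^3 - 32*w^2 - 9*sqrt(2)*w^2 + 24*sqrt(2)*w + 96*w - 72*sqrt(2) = (w - 3)*(w - 2*sqrt(2))*(w - sqrt(2))*(w + 6*sqrt(2))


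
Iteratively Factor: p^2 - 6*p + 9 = (p - 3)*(p - 3)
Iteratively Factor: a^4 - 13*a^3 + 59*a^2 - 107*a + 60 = (a - 1)*(a^3 - 12*a^2 + 47*a - 60) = (a - 3)*(a - 1)*(a^2 - 9*a + 20) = (a - 5)*(a - 3)*(a - 1)*(a - 4)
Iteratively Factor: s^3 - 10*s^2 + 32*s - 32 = (s - 4)*(s^2 - 6*s + 8) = (s - 4)^2*(s - 2)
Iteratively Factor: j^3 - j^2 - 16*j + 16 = (j - 4)*(j^2 + 3*j - 4) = (j - 4)*(j - 1)*(j + 4)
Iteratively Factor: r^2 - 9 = (r + 3)*(r - 3)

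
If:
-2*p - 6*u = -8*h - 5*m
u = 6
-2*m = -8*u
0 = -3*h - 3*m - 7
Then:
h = -79/3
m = 24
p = -190/3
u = 6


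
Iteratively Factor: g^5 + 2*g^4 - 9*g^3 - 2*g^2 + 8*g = (g - 1)*(g^4 + 3*g^3 - 6*g^2 - 8*g) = (g - 1)*(g + 1)*(g^3 + 2*g^2 - 8*g) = g*(g - 1)*(g + 1)*(g^2 + 2*g - 8) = g*(g - 2)*(g - 1)*(g + 1)*(g + 4)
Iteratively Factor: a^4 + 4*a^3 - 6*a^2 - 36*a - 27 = (a + 1)*(a^3 + 3*a^2 - 9*a - 27) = (a + 1)*(a + 3)*(a^2 - 9) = (a - 3)*(a + 1)*(a + 3)*(a + 3)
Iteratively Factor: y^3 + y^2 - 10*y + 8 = (y - 1)*(y^2 + 2*y - 8) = (y - 1)*(y + 4)*(y - 2)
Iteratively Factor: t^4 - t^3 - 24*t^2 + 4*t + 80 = (t - 2)*(t^3 + t^2 - 22*t - 40) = (t - 5)*(t - 2)*(t^2 + 6*t + 8) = (t - 5)*(t - 2)*(t + 2)*(t + 4)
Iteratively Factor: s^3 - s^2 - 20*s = (s)*(s^2 - s - 20) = s*(s - 5)*(s + 4)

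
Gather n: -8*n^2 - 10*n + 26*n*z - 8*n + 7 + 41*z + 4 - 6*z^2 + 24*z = -8*n^2 + n*(26*z - 18) - 6*z^2 + 65*z + 11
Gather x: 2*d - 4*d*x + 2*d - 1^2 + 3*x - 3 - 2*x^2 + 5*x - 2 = 4*d - 2*x^2 + x*(8 - 4*d) - 6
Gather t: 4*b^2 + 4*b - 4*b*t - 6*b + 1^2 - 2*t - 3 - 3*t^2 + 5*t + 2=4*b^2 - 2*b - 3*t^2 + t*(3 - 4*b)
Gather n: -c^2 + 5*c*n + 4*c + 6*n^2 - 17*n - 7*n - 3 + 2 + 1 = -c^2 + 4*c + 6*n^2 + n*(5*c - 24)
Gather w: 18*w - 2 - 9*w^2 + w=-9*w^2 + 19*w - 2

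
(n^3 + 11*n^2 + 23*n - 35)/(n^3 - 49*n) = (n^2 + 4*n - 5)/(n*(n - 7))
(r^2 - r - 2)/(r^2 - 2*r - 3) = (r - 2)/(r - 3)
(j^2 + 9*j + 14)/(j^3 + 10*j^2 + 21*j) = (j + 2)/(j*(j + 3))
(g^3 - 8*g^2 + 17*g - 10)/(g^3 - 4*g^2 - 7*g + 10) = (g - 2)/(g + 2)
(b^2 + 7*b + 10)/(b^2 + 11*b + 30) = (b + 2)/(b + 6)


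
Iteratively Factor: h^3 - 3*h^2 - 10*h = (h - 5)*(h^2 + 2*h) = h*(h - 5)*(h + 2)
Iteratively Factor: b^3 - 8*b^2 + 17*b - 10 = (b - 1)*(b^2 - 7*b + 10) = (b - 5)*(b - 1)*(b - 2)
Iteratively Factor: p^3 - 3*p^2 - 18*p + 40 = (p + 4)*(p^2 - 7*p + 10) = (p - 2)*(p + 4)*(p - 5)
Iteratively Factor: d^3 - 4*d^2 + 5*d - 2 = (d - 1)*(d^2 - 3*d + 2) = (d - 1)^2*(d - 2)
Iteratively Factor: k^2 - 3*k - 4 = (k - 4)*(k + 1)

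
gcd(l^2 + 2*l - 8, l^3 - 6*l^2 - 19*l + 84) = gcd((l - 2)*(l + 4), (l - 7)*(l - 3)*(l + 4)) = l + 4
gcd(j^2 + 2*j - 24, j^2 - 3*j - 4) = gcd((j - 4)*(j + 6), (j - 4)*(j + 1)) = j - 4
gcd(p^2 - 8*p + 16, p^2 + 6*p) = 1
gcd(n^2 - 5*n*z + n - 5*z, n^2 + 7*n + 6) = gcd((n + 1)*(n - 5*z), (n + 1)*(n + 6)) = n + 1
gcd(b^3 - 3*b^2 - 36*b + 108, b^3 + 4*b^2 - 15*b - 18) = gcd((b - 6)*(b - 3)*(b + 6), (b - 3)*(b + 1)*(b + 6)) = b^2 + 3*b - 18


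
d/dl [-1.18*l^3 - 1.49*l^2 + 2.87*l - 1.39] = -3.54*l^2 - 2.98*l + 2.87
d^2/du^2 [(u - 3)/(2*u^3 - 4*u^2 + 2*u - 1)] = 4*(2*(u - 3)*(3*u^2 - 4*u + 1)^2 + (-3*u^2 + 4*u - (u - 3)*(3*u - 2) - 1)*(2*u^3 - 4*u^2 + 2*u - 1))/(2*u^3 - 4*u^2 + 2*u - 1)^3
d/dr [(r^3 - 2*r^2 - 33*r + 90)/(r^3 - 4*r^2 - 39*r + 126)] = -2/(r^2 - 14*r + 49)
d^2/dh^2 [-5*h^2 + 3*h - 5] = -10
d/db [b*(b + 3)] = 2*b + 3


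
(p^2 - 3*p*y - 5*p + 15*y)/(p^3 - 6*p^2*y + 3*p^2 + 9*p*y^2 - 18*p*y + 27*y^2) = (5 - p)/(-p^2 + 3*p*y - 3*p + 9*y)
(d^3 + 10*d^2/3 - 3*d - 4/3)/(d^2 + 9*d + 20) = (3*d^2 - 2*d - 1)/(3*(d + 5))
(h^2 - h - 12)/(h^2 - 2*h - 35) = (-h^2 + h + 12)/(-h^2 + 2*h + 35)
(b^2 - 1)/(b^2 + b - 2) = (b + 1)/(b + 2)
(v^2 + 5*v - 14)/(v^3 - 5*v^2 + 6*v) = (v + 7)/(v*(v - 3))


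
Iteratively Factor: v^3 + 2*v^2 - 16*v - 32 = (v + 4)*(v^2 - 2*v - 8) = (v - 4)*(v + 4)*(v + 2)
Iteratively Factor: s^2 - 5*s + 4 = (s - 4)*(s - 1)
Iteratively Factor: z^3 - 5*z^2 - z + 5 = (z - 1)*(z^2 - 4*z - 5) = (z - 5)*(z - 1)*(z + 1)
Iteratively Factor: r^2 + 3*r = (r + 3)*(r)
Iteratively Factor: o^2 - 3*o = (o)*(o - 3)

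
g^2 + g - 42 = (g - 6)*(g + 7)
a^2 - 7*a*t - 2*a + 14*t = (a - 2)*(a - 7*t)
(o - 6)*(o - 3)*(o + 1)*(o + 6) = o^4 - 2*o^3 - 39*o^2 + 72*o + 108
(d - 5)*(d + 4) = d^2 - d - 20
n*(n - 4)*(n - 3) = n^3 - 7*n^2 + 12*n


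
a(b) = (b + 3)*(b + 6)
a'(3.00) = 15.00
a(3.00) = 54.00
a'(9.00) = 27.00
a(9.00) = 180.00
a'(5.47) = 19.94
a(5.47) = 97.15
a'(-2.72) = 3.56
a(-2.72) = 0.92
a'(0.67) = 10.34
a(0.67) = 24.48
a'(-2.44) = 4.12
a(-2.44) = 1.99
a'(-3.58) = 1.84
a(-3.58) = -1.40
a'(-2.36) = 4.28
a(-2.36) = 2.33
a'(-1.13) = 6.74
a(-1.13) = 9.11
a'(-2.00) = 5.00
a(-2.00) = 4.00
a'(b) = 2*b + 9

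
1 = 1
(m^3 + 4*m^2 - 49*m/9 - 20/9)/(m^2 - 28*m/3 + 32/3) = (3*m^2 + 16*m + 5)/(3*(m - 8))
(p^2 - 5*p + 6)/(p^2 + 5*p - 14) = (p - 3)/(p + 7)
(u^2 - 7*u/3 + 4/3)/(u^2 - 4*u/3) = (u - 1)/u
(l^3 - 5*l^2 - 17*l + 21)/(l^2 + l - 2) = (l^2 - 4*l - 21)/(l + 2)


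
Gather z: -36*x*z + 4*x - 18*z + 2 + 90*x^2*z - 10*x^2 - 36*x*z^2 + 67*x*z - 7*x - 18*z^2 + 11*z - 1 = -10*x^2 - 3*x + z^2*(-36*x - 18) + z*(90*x^2 + 31*x - 7) + 1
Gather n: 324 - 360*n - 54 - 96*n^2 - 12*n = -96*n^2 - 372*n + 270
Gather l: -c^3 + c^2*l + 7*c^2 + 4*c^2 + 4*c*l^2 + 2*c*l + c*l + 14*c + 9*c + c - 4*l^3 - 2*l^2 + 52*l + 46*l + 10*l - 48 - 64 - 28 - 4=-c^3 + 11*c^2 + 24*c - 4*l^3 + l^2*(4*c - 2) + l*(c^2 + 3*c + 108) - 144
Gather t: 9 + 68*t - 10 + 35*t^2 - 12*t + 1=35*t^2 + 56*t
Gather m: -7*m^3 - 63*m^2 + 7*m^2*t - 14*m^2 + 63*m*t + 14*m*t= -7*m^3 + m^2*(7*t - 77) + 77*m*t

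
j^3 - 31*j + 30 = (j - 5)*(j - 1)*(j + 6)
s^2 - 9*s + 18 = (s - 6)*(s - 3)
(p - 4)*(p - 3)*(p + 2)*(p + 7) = p^4 + 2*p^3 - 37*p^2 + 10*p + 168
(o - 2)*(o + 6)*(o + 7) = o^3 + 11*o^2 + 16*o - 84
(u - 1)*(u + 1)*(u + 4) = u^3 + 4*u^2 - u - 4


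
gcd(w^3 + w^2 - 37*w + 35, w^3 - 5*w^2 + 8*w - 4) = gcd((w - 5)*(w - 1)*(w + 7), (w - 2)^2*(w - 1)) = w - 1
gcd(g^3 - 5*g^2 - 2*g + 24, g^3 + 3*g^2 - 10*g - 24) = g^2 - g - 6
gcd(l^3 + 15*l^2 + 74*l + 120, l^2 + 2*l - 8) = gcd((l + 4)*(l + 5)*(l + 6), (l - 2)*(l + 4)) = l + 4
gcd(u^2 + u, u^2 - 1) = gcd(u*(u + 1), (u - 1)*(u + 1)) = u + 1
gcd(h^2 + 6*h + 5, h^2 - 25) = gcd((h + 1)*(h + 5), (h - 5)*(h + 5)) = h + 5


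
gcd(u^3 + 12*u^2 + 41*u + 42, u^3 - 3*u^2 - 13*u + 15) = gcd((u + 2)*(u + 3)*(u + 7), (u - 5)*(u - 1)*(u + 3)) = u + 3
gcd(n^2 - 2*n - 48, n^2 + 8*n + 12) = n + 6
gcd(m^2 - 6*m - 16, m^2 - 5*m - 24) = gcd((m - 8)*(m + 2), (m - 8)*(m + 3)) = m - 8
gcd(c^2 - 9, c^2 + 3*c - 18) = c - 3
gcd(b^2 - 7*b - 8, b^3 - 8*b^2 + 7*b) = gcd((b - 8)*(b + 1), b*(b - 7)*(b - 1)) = 1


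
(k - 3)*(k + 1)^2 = k^3 - k^2 - 5*k - 3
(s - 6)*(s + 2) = s^2 - 4*s - 12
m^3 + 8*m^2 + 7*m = m*(m + 1)*(m + 7)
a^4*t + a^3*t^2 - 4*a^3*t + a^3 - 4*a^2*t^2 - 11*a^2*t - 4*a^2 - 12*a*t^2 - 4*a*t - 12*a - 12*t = (a - 6)*(a + 2)*(a + t)*(a*t + 1)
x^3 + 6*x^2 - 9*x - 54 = (x - 3)*(x + 3)*(x + 6)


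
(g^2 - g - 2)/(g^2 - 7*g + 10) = (g + 1)/(g - 5)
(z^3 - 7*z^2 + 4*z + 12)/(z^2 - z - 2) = z - 6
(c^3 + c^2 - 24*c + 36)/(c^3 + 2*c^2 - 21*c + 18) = (c - 2)/(c - 1)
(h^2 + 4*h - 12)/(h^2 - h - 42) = (h - 2)/(h - 7)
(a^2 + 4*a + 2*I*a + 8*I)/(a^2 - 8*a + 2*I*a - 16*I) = (a + 4)/(a - 8)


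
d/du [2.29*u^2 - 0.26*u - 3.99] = 4.58*u - 0.26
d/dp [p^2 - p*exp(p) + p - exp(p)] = -p*exp(p) + 2*p - 2*exp(p) + 1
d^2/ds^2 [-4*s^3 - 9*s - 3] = -24*s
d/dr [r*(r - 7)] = 2*r - 7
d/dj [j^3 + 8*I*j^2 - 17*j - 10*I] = 3*j^2 + 16*I*j - 17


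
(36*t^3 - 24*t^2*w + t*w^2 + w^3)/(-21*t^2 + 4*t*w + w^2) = (-12*t^2 + 4*t*w + w^2)/(7*t + w)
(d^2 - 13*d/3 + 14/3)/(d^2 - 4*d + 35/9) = 3*(d - 2)/(3*d - 5)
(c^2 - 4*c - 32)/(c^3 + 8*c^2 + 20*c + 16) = (c - 8)/(c^2 + 4*c + 4)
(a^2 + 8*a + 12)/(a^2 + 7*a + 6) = (a + 2)/(a + 1)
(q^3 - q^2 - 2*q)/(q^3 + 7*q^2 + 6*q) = (q - 2)/(q + 6)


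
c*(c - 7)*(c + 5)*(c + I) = c^4 - 2*c^3 + I*c^3 - 35*c^2 - 2*I*c^2 - 35*I*c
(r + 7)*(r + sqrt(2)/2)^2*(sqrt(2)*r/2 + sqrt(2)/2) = sqrt(2)*r^4/2 + r^3 + 4*sqrt(2)*r^3 + 15*sqrt(2)*r^2/4 + 8*r^2 + 2*sqrt(2)*r + 7*r + 7*sqrt(2)/4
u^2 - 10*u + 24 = (u - 6)*(u - 4)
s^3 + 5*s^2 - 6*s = s*(s - 1)*(s + 6)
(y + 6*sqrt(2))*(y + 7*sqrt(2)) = y^2 + 13*sqrt(2)*y + 84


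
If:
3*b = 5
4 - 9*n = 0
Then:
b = 5/3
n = 4/9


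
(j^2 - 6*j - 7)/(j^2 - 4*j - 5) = (j - 7)/(j - 5)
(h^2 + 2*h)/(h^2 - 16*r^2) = h*(h + 2)/(h^2 - 16*r^2)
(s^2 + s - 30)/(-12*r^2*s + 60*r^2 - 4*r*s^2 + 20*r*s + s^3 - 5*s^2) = (-s - 6)/(12*r^2 + 4*r*s - s^2)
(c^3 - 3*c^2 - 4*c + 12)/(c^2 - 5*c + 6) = c + 2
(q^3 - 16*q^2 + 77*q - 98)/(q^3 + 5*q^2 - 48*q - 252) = (q^2 - 9*q + 14)/(q^2 + 12*q + 36)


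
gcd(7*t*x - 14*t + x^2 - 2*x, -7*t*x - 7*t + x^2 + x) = 1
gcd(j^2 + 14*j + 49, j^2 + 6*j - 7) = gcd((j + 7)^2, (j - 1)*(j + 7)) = j + 7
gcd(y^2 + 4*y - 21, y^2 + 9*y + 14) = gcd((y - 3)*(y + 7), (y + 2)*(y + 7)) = y + 7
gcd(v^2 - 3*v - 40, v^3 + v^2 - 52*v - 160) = v^2 - 3*v - 40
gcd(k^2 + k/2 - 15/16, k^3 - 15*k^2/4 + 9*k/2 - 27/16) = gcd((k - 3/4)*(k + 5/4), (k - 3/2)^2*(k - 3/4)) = k - 3/4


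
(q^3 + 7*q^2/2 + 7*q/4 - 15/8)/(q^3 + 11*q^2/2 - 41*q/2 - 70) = (q^2 + q - 3/4)/(q^2 + 3*q - 28)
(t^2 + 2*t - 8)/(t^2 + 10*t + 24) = (t - 2)/(t + 6)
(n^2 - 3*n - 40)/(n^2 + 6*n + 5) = (n - 8)/(n + 1)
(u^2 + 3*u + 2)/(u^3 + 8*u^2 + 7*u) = (u + 2)/(u*(u + 7))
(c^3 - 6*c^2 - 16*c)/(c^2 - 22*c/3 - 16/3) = 3*c*(c + 2)/(3*c + 2)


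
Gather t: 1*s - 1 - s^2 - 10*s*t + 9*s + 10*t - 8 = -s^2 + 10*s + t*(10 - 10*s) - 9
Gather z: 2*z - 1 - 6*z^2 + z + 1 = -6*z^2 + 3*z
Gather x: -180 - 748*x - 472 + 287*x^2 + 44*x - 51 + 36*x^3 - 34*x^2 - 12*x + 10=36*x^3 + 253*x^2 - 716*x - 693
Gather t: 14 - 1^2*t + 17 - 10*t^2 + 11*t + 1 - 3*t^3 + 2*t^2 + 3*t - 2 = -3*t^3 - 8*t^2 + 13*t + 30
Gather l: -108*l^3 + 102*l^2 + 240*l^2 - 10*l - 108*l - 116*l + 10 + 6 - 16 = -108*l^3 + 342*l^2 - 234*l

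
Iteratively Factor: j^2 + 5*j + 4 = (j + 4)*(j + 1)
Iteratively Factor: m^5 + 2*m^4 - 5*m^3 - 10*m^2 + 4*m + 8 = (m - 1)*(m^4 + 3*m^3 - 2*m^2 - 12*m - 8) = (m - 1)*(m + 2)*(m^3 + m^2 - 4*m - 4) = (m - 1)*(m + 1)*(m + 2)*(m^2 - 4) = (m - 2)*(m - 1)*(m + 1)*(m + 2)*(m + 2)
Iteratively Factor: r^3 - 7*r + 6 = (r + 3)*(r^2 - 3*r + 2) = (r - 1)*(r + 3)*(r - 2)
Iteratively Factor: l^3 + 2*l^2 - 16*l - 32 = (l + 2)*(l^2 - 16) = (l + 2)*(l + 4)*(l - 4)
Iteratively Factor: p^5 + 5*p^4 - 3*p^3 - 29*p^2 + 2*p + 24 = (p - 2)*(p^4 + 7*p^3 + 11*p^2 - 7*p - 12) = (p - 2)*(p + 4)*(p^3 + 3*p^2 - p - 3) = (p - 2)*(p - 1)*(p + 4)*(p^2 + 4*p + 3) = (p - 2)*(p - 1)*(p + 3)*(p + 4)*(p + 1)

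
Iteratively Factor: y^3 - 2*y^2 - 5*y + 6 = (y + 2)*(y^2 - 4*y + 3) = (y - 1)*(y + 2)*(y - 3)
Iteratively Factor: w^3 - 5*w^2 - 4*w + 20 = (w - 2)*(w^2 - 3*w - 10) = (w - 5)*(w - 2)*(w + 2)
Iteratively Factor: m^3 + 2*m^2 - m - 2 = (m - 1)*(m^2 + 3*m + 2) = (m - 1)*(m + 2)*(m + 1)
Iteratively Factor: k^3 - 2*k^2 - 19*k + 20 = (k - 5)*(k^2 + 3*k - 4) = (k - 5)*(k + 4)*(k - 1)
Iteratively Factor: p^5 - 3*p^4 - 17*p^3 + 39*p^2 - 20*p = (p - 1)*(p^4 - 2*p^3 - 19*p^2 + 20*p) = (p - 1)^2*(p^3 - p^2 - 20*p) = (p - 1)^2*(p + 4)*(p^2 - 5*p) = (p - 5)*(p - 1)^2*(p + 4)*(p)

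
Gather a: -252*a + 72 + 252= 324 - 252*a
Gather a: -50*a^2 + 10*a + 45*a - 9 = -50*a^2 + 55*a - 9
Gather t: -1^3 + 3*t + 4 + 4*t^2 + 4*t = 4*t^2 + 7*t + 3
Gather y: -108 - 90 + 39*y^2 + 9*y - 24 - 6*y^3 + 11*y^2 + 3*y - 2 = -6*y^3 + 50*y^2 + 12*y - 224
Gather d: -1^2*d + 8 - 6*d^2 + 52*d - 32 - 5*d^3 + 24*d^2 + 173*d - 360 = -5*d^3 + 18*d^2 + 224*d - 384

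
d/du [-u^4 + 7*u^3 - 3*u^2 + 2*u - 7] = -4*u^3 + 21*u^2 - 6*u + 2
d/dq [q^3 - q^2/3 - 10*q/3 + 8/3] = 3*q^2 - 2*q/3 - 10/3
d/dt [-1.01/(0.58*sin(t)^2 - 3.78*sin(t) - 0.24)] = (1.1716*sin(t) - 3.8178)*cos(t)/(-0.58*sin(t)^2 + 3.78*sin(t) + 0.24)^2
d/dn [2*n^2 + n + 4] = 4*n + 1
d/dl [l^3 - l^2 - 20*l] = 3*l^2 - 2*l - 20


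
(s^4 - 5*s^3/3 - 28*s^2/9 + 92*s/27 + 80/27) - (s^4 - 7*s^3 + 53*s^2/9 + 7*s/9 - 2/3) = 16*s^3/3 - 9*s^2 + 71*s/27 + 98/27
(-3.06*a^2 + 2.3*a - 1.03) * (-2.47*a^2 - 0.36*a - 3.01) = 7.5582*a^4 - 4.5794*a^3 + 10.9267*a^2 - 6.5522*a + 3.1003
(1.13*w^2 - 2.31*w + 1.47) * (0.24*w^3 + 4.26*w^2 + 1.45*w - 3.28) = 0.2712*w^5 + 4.2594*w^4 - 7.8493*w^3 - 0.793699999999999*w^2 + 9.7083*w - 4.8216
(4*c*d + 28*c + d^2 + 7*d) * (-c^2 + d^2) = -4*c^3*d - 28*c^3 - c^2*d^2 - 7*c^2*d + 4*c*d^3 + 28*c*d^2 + d^4 + 7*d^3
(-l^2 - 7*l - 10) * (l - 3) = -l^3 - 4*l^2 + 11*l + 30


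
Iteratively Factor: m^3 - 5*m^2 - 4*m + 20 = (m - 5)*(m^2 - 4) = (m - 5)*(m - 2)*(m + 2)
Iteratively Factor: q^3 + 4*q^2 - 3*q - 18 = (q + 3)*(q^2 + q - 6) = (q + 3)^2*(q - 2)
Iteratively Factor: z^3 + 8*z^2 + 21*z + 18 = (z + 3)*(z^2 + 5*z + 6) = (z + 3)^2*(z + 2)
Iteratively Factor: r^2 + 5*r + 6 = (r + 3)*(r + 2)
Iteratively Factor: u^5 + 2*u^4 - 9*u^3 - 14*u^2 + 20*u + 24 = (u - 2)*(u^4 + 4*u^3 - u^2 - 16*u - 12) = (u - 2)*(u + 3)*(u^3 + u^2 - 4*u - 4) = (u - 2)*(u + 2)*(u + 3)*(u^2 - u - 2) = (u - 2)*(u + 1)*(u + 2)*(u + 3)*(u - 2)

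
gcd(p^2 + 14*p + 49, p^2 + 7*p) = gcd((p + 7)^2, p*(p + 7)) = p + 7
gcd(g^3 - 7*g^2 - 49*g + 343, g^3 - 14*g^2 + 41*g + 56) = g - 7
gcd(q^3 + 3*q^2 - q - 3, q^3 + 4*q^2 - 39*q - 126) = q + 3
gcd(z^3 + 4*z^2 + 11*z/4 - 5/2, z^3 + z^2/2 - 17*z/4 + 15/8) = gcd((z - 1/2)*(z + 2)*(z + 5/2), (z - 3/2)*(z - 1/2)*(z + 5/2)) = z^2 + 2*z - 5/4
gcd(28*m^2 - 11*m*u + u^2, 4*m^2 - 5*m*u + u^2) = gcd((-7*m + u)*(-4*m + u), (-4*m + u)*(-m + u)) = -4*m + u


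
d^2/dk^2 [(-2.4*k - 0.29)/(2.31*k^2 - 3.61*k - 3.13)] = ((2.4*k + 0.29)*(4.62*k - 3.61)*(9.24*k - 7.22) + (33.264*k - 15.9882)*(-2.31*k^2 + 3.61*k + 3.13))/(-2.31*k^2 + 3.61*k + 3.13)^3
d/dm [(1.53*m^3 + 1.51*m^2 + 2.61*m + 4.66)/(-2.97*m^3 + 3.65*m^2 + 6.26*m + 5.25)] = (10.0692*m^4 + 34.659*m^3 + 65.5442*m^2 - 18.163*m - 15.4691)/(8.8209*m^6 - 21.681*m^5 - 23.8619*m^4 + 14.513*m^3 + 77.5126*m^2 + 65.73*m + 27.5625)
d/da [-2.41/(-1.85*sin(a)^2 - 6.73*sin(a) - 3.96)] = -(8.91700000000001*sin(a) + 16.2193)*cos(a)/(1.85*sin(a)^2 + 6.73*sin(a) + 3.96)^2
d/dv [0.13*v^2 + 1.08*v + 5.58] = 0.26*v + 1.08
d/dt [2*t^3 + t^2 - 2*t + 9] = 6*t^2 + 2*t - 2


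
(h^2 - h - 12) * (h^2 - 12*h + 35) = h^4 - 13*h^3 + 35*h^2 + 109*h - 420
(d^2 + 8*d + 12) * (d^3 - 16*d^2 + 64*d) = d^5 - 8*d^4 - 52*d^3 + 320*d^2 + 768*d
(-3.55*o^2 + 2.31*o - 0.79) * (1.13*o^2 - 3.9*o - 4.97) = -4.0115*o^4 + 16.4553*o^3 + 7.7418*o^2 - 8.3997*o + 3.9263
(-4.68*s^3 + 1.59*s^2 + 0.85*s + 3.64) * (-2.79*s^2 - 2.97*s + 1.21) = 13.0572*s^5 + 9.4635*s^4 - 12.7566*s^3 - 10.7562*s^2 - 9.7823*s + 4.4044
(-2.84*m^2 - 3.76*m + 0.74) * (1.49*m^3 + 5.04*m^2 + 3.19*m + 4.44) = -4.2316*m^5 - 19.916*m^4 - 26.9074*m^3 - 20.8744*m^2 - 14.3338*m + 3.2856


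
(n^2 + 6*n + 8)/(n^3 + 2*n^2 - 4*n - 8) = (n + 4)/(n^2 - 4)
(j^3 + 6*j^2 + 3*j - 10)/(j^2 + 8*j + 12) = (j^2 + 4*j - 5)/(j + 6)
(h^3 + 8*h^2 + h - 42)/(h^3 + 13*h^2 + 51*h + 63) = (h - 2)/(h + 3)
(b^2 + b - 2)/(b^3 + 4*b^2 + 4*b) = (b - 1)/(b*(b + 2))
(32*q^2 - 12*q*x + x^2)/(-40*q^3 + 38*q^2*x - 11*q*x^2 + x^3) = (-8*q + x)/(10*q^2 - 7*q*x + x^2)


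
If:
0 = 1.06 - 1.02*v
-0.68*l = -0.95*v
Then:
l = 1.45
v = 1.04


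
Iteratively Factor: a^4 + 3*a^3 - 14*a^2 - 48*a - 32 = (a + 4)*(a^3 - a^2 - 10*a - 8) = (a + 2)*(a + 4)*(a^2 - 3*a - 4) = (a - 4)*(a + 2)*(a + 4)*(a + 1)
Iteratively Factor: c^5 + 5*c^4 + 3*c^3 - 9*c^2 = (c + 3)*(c^4 + 2*c^3 - 3*c^2) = (c - 1)*(c + 3)*(c^3 + 3*c^2) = c*(c - 1)*(c + 3)*(c^2 + 3*c) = c^2*(c - 1)*(c + 3)*(c + 3)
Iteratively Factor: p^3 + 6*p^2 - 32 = (p - 2)*(p^2 + 8*p + 16) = (p - 2)*(p + 4)*(p + 4)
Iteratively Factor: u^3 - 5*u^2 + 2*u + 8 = (u - 4)*(u^2 - u - 2) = (u - 4)*(u - 2)*(u + 1)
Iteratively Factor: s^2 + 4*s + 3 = (s + 1)*(s + 3)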